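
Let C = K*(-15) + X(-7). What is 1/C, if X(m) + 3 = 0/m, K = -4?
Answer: 1/57 ≈ 0.017544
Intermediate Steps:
X(m) = -3 (X(m) = -3 + 0/m = -3 + 0 = -3)
C = 57 (C = -4*(-15) - 3 = 60 - 3 = 57)
1/C = 1/57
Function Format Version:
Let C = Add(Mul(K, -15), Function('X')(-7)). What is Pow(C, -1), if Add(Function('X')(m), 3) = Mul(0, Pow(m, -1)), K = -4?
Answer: Rational(1, 57) ≈ 0.017544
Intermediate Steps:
Function('X')(m) = -3 (Function('X')(m) = Add(-3, Mul(0, Pow(m, -1))) = Add(-3, 0) = -3)
C = 57 (C = Add(Mul(-4, -15), -3) = Add(60, -3) = 57)
Pow(C, -1) = Pow(57, -1) = Rational(1, 57)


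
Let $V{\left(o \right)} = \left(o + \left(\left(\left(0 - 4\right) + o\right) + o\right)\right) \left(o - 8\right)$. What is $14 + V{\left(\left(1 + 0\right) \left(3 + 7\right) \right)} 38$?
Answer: $1990$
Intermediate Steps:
$V{\left(o \right)} = \left(-8 + o\right) \left(-4 + 3 o\right)$ ($V{\left(o \right)} = \left(o + \left(\left(\left(0 - 4\right) + o\right) + o\right)\right) \left(-8 + o\right) = \left(o + \left(\left(-4 + o\right) + o\right)\right) \left(-8 + o\right) = \left(o + \left(-4 + 2 o\right)\right) \left(-8 + o\right) = \left(-4 + 3 o\right) \left(-8 + o\right) = \left(-8 + o\right) \left(-4 + 3 o\right)$)
$14 + V{\left(\left(1 + 0\right) \left(3 + 7\right) \right)} 38 = 14 + \left(32 - 28 \left(1 + 0\right) \left(3 + 7\right) + 3 \left(\left(1 + 0\right) \left(3 + 7\right)\right)^{2}\right) 38 = 14 + \left(32 - 28 \cdot 1 \cdot 10 + 3 \left(1 \cdot 10\right)^{2}\right) 38 = 14 + \left(32 - 280 + 3 \cdot 10^{2}\right) 38 = 14 + \left(32 - 280 + 3 \cdot 100\right) 38 = 14 + \left(32 - 280 + 300\right) 38 = 14 + 52 \cdot 38 = 14 + 1976 = 1990$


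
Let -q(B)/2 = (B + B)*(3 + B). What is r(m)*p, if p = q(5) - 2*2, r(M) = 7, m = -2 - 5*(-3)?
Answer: -1148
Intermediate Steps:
m = 13 (m = -2 + 15 = 13)
q(B) = -4*B*(3 + B) (q(B) = -2*(B + B)*(3 + B) = -2*2*B*(3 + B) = -4*B*(3 + B))
p = -164 (p = -4*5*(3 + 5) - 2*2 = -4*5*8 - 4 = -160 - 4 = -164)
r(m)*p = 7*(-164) = -1148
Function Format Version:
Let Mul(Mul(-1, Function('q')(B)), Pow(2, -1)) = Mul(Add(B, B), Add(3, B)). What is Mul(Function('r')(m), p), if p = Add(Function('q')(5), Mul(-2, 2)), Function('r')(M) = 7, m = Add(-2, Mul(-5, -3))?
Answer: -1148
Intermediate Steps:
m = 13 (m = Add(-2, 15) = 13)
Function('q')(B) = Mul(-4, B, Add(3, B)) (Function('q')(B) = Mul(-2, Mul(Add(B, B), Add(3, B))) = Mul(-2, Mul(Mul(2, B), Add(3, B))) = Mul(-2, Mul(2, B, Add(3, B))) = Mul(-4, B, Add(3, B)))
p = -164 (p = Add(Mul(-4, 5, Add(3, 5)), Mul(-2, 2)) = Add(Mul(-4, 5, 8), -4) = Add(-160, -4) = -164)
Mul(Function('r')(m), p) = Mul(7, -164) = -1148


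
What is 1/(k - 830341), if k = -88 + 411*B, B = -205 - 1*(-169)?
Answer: -1/845225 ≈ -1.1831e-6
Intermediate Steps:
B = -36 (B = -205 + 169 = -36)
k = -14884 (k = -88 + 411*(-36) = -88 - 14796 = -14884)
1/(k - 830341) = 1/(-14884 - 830341) = 1/(-845225) = -1/845225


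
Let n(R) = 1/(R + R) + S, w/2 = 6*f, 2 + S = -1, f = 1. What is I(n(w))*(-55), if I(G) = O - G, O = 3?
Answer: -7865/24 ≈ -327.71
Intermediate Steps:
S = -3 (S = -2 - 1 = -3)
w = 12 (w = 2*(6*1) = 2*6 = 12)
n(R) = -3 + 1/(2*R) (n(R) = 1/(R + R) - 3 = 1/(2*R) - 3 = -3 + 1/(2*R))
I(G) = 3 - G
I(n(w))*(-55) = (3 - (-3 + (½)/12))*(-55) = (3 - (-3 + (½)*(1/12)))*(-55) = (3 - (-3 + 1/24))*(-55) = (3 - 1*(-71/24))*(-55) = (3 + 71/24)*(-55) = (143/24)*(-55) = -7865/24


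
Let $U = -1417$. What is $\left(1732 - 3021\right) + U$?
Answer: $-2706$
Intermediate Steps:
$\left(1732 - 3021\right) + U = \left(1732 - 3021\right) - 1417 = -1289 - 1417 = -2706$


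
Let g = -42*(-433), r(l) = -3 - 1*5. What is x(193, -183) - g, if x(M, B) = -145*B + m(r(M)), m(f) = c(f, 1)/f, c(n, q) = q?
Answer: 66791/8 ≈ 8348.9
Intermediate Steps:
r(l) = -8 (r(l) = -3 - 5 = -8)
m(f) = 1/f
x(M, B) = -⅛ - 145*B (x(M, B) = -145*B + 1/(-8) = -145*B - ⅛ = -⅛ - 145*B)
g = 18186
x(193, -183) - g = (-⅛ - 145*(-183)) - 1*18186 = (-⅛ + 26535) - 18186 = 212279/8 - 18186 = 66791/8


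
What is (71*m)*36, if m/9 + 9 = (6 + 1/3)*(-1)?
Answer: -352728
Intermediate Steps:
m = -138 (m = -81 + 9*((6 + 1/3)*(-1)) = -81 + 9*((19/3)*(-1)) = -81 + 9*(-19/3) = -81 - 57 = -138)
(71*m)*36 = (71*(-138))*36 = -9798*36 = -352728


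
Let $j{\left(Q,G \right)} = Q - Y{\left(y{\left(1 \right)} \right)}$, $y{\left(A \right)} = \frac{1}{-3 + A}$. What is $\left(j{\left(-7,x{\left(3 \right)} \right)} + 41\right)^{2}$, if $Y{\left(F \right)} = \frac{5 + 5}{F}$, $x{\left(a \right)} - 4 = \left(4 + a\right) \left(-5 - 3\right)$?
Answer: $2916$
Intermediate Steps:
$x{\left(a \right)} = -28 - 8 a$ ($x{\left(a \right)} = 4 + \left(4 + a\right) \left(-5 - 3\right) = 4 + \left(4 + a\right) \left(-8\right) = 4 - \left(32 + 8 a\right) = -28 - 8 a$)
$Y{\left(F \right)} = \frac{10}{F}$
$j{\left(Q,G \right)} = 20 + Q$ ($j{\left(Q,G \right)} = Q - \frac{10}{\frac{1}{-3 + 1}} = Q - \frac{10}{\frac{1}{-2}} = Q - \frac{10}{- \frac{1}{2}} = Q - 10 \left(-2\right) = Q - -20 = Q + 20 = 20 + Q$)
$\left(j{\left(-7,x{\left(3 \right)} \right)} + 41\right)^{2} = \left(\left(20 - 7\right) + 41\right)^{2} = \left(13 + 41\right)^{2} = 54^{2} = 2916$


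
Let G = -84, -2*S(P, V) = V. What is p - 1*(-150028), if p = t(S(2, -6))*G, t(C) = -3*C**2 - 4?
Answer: 152632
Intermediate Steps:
S(P, V) = -V/2
t(C) = -4 - 3*C**2
p = 2604 (p = (-4 - 3*(-1/2*(-6))**2)*(-84) = (-4 - 3*3**2)*(-84) = (-4 - 3*9)*(-84) = (-4 - 27)*(-84) = -31*(-84) = 2604)
p - 1*(-150028) = 2604 - 1*(-150028) = 2604 + 150028 = 152632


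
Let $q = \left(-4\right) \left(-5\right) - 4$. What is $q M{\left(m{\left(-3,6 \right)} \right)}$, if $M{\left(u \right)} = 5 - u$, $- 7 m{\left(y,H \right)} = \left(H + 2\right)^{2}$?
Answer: $\frac{1584}{7} \approx 226.29$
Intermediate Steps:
$m{\left(y,H \right)} = - \frac{\left(2 + H\right)^{2}}{7}$ ($m{\left(y,H \right)} = - \frac{\left(H + 2\right)^{2}}{7} = - \frac{\left(2 + H\right)^{2}}{7}$)
$q = 16$ ($q = 20 - 4 = 16$)
$q M{\left(m{\left(-3,6 \right)} \right)} = 16 \left(5 - - \frac{\left(2 + 6\right)^{2}}{7}\right) = 16 \left(5 - - \frac{8^{2}}{7}\right) = 16 \left(5 - \left(- \frac{1}{7}\right) 64\right) = 16 \left(5 - - \frac{64}{7}\right) = 16 \left(5 + \frac{64}{7}\right) = 16 \cdot \frac{99}{7} = \frac{1584}{7}$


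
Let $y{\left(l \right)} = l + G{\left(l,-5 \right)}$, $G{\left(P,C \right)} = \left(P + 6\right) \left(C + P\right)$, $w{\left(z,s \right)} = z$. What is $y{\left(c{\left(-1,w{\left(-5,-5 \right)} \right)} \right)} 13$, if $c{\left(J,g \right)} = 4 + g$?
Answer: $-403$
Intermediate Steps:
$G{\left(P,C \right)} = \left(6 + P\right) \left(C + P\right)$
$y{\left(l \right)} = -30 + l^{2} + 2 l$ ($y{\left(l \right)} = l + \left(l^{2} + 6 \left(-5\right) + 6 l - 5 l\right) = l + \left(l^{2} - 30 + 6 l - 5 l\right) = l + \left(-30 + l + l^{2}\right) = -30 + l^{2} + 2 l$)
$y{\left(c{\left(-1,w{\left(-5,-5 \right)} \right)} \right)} 13 = \left(-30 + \left(4 - 5\right)^{2} + 2 \left(4 - 5\right)\right) 13 = \left(-30 + \left(-1\right)^{2} + 2 \left(-1\right)\right) 13 = \left(-30 + 1 - 2\right) 13 = \left(-31\right) 13 = -403$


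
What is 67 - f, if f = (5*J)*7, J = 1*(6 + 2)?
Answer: -213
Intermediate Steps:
J = 8 (J = 1*8 = 8)
f = 280 (f = (5*8)*7 = 40*7 = 280)
67 - f = 67 - 1*280 = 67 - 280 = -213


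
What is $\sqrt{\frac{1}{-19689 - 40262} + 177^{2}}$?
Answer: $\frac{\sqrt{112600260640978}}{59951} \approx 177.0$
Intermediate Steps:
$\sqrt{\frac{1}{-19689 - 40262} + 177^{2}} = \sqrt{\frac{1}{-59951} + 31329} = \sqrt{- \frac{1}{59951} + 31329} = \sqrt{\frac{1878204878}{59951}} = \frac{\sqrt{112600260640978}}{59951}$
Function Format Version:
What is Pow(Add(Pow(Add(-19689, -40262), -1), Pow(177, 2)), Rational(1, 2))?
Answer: Mul(Rational(1, 59951), Pow(112600260640978, Rational(1, 2))) ≈ 177.00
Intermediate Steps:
Pow(Add(Pow(Add(-19689, -40262), -1), Pow(177, 2)), Rational(1, 2)) = Pow(Add(Pow(-59951, -1), 31329), Rational(1, 2)) = Pow(Add(Rational(-1, 59951), 31329), Rational(1, 2)) = Pow(Rational(1878204878, 59951), Rational(1, 2)) = Mul(Rational(1, 59951), Pow(112600260640978, Rational(1, 2)))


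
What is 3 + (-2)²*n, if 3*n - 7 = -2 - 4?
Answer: 13/3 ≈ 4.3333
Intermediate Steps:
n = ⅓ (n = 7/3 + (-2 - 4)/3 = 7/3 + (⅓)*(-6) = 7/3 - 2 = ⅓ ≈ 0.33333)
3 + (-2)²*n = 3 + (-2)²*(⅓) = 3 + 4*(⅓) = 3 + 4/3 = 13/3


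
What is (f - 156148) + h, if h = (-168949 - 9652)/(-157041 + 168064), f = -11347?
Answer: -1846475986/11023 ≈ -1.6751e+5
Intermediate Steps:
h = -178601/11023 ≈ -16.203
(f - 156148) + h = (-11347 - 156148) - 178601/11023 = -167495 - 178601/11023 = -1846475986/11023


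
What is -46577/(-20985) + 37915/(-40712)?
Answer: 1100596549/854341320 ≈ 1.2882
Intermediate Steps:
-46577/(-20985) + 37915/(-40712) = -46577*(-1/20985) + 37915*(-1/40712) = 46577/20985 - 37915/40712 = 1100596549/854341320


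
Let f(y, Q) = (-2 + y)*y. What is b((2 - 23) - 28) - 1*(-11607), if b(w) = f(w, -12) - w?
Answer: 14155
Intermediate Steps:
f(y, Q) = y*(-2 + y)
b(w) = -w + w*(-2 + w) (b(w) = w*(-2 + w) - w = -w + w*(-2 + w))
b((2 - 23) - 28) - 1*(-11607) = ((2 - 23) - 28)*(-3 + ((2 - 23) - 28)) - 1*(-11607) = (-21 - 28)*(-3 + (-21 - 28)) + 11607 = -49*(-3 - 49) + 11607 = -49*(-52) + 11607 = 2548 + 11607 = 14155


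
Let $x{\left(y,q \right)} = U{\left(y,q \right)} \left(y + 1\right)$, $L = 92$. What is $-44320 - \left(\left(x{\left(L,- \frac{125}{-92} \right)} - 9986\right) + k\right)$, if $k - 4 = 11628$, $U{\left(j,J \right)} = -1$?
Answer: $-45873$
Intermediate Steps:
$k = 11632$ ($k = 4 + 11628 = 11632$)
$x{\left(y,q \right)} = -1 - y$ ($x{\left(y,q \right)} = - (y + 1) = - (1 + y) = -1 - y$)
$-44320 - \left(\left(x{\left(L,- \frac{125}{-92} \right)} - 9986\right) + k\right) = -44320 - \left(\left(\left(-1 - 92\right) - 9986\right) + 11632\right) = -44320 - \left(\left(-93 - 9986\right) + 11632\right) = -44320 - \left(-10079 + 11632\right) = -44320 - 1553 = -45873$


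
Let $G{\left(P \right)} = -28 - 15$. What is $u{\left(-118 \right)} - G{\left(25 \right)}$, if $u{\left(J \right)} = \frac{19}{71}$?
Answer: $\frac{3072}{71} \approx 43.268$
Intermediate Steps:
$u{\left(J \right)} = \frac{19}{71}$ ($u{\left(J \right)} = 19 \cdot \frac{1}{71} = \frac{19}{71}$)
$G{\left(P \right)} = -43$
$u{\left(-118 \right)} - G{\left(25 \right)} = \frac{19}{71} - -43 = \frac{19}{71} + 43 = \frac{3072}{71}$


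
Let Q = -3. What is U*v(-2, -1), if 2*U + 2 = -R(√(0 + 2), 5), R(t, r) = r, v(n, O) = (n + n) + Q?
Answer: 49/2 ≈ 24.500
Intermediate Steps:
v(n, O) = -3 + 2*n (v(n, O) = (n + n) - 3 = 2*n - 3 = -3 + 2*n)
U = -7/2 (U = -1 + (-1*5)/2 = -1 + (½)*(-5) = -1 - 5/2 = -7/2 ≈ -3.5000)
U*v(-2, -1) = -7*(-3 + 2*(-2))/2 = -7*(-3 - 4)/2 = -7/2*(-7) = 49/2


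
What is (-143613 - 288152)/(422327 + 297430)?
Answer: -431765/719757 ≈ -0.59988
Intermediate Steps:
(-143613 - 288152)/(422327 + 297430) = -431765/719757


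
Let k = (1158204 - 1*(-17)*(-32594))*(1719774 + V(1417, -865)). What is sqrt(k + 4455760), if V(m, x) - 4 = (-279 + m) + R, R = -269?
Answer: sqrt(1039457632342) ≈ 1.0195e+6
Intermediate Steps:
V(m, x) = -544 + m (V(m, x) = 4 + ((-279 + m) - 269) = 4 + (-548 + m) = -544 + m)
k = 1039453176582 (k = (1158204 - 1*(-17)*(-32594))*(1719774 + (-544 + 1417)) = (1158204 + 17*(-32594))*(1719774 + 873) = (1158204 - 554098)*1720647 = 604106*1720647 = 1039453176582)
sqrt(k + 4455760) = sqrt(1039453176582 + 4455760) = sqrt(1039457632342)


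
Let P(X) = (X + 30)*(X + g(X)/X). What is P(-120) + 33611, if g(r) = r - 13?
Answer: 177245/4 ≈ 44311.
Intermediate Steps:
g(r) = -13 + r
P(X) = (30 + X)*(X + (-13 + X)/X) (P(X) = (X + 30)*(X + (-13 + X)/X) = (30 + X)*(X + (-13 + X)/X))
P(-120) + 33611 = (17 + (-120)² - 390/(-120) + 31*(-120)) + 33611 = (17 + 14400 - 390*(-1/120) - 3720) + 33611 = (17 + 14400 + 13/4 - 3720) + 33611 = 42801/4 + 33611 = 177245/4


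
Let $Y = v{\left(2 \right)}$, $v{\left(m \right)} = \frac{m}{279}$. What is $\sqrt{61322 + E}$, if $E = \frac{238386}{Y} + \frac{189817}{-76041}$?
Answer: $\frac{2 \sqrt{5351162779994822}}{25347} \approx 5772.0$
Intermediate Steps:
$v{\left(m \right)} = \frac{m}{279}$ ($v{\left(m \right)} = m \frac{1}{279} = \frac{m}{279}$)
$Y = \frac{2}{279}$ ($Y = \frac{1}{279} \cdot 2 = \frac{2}{279} \approx 0.0071685$)
$E = \frac{2528731630910}{76041}$ ($E = \frac{238386}{\frac{2}{279}} + \frac{189817}{-76041} = 238386 \cdot \frac{279}{2} + 189817 \left(- \frac{1}{76041}\right) = 33254847 - \frac{189817}{76041} = \frac{2528731630910}{76041} \approx 3.3255 \cdot 10^{7}$)
$\sqrt{61322 + E} = \sqrt{61322 + \frac{2528731630910}{76041}} = \sqrt{\frac{2533394617112}{76041}} = \frac{2 \sqrt{5351162779994822}}{25347}$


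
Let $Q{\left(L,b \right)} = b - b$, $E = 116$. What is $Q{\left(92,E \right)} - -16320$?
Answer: $16320$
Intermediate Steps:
$Q{\left(L,b \right)} = 0$
$Q{\left(92,E \right)} - -16320 = 0 - -16320 = 0 + 16320 = 16320$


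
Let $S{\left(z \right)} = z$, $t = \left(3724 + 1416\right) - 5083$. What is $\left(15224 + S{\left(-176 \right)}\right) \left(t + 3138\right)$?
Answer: $48078360$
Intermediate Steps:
$t = 57$ ($t = 5140 - 5083 = 57$)
$\left(15224 + S{\left(-176 \right)}\right) \left(t + 3138\right) = \left(15224 - 176\right) \left(57 + 3138\right) = 15048 \cdot 3195 = 48078360$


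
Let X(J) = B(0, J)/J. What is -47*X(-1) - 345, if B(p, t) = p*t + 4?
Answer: -157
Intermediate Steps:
B(p, t) = 4 + p*t
X(J) = 4/J (X(J) = (4 + 0*J)/J = (4 + 0)/J = 4/J)
-47*X(-1) - 345 = -188/(-1) - 345 = -188*(-1) - 345 = -47*(-4) - 345 = 188 - 345 = -157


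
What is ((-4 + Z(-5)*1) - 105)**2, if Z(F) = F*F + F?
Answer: 7921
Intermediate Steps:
Z(F) = F + F**2 (Z(F) = F**2 + F = F + F**2)
((-4 + Z(-5)*1) - 105)**2 = ((-4 - 5*(1 - 5)*1) - 105)**2 = ((-4 - 5*(-4)*1) - 105)**2 = ((-4 + 20*1) - 105)**2 = ((-4 + 20) - 105)**2 = (16 - 105)**2 = (-89)**2 = 7921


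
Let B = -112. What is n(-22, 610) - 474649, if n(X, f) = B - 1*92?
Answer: -474853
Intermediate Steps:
n(X, f) = -204 (n(X, f) = -112 - 1*92 = -112 - 92 = -204)
n(-22, 610) - 474649 = -204 - 474649 = -474853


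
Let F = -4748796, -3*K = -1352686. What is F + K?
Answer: -12893702/3 ≈ -4.2979e+6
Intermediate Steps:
K = 1352686/3 (K = -1/3*(-1352686) = 1352686/3 ≈ 4.5090e+5)
F + K = -4748796 + 1352686/3 = -12893702/3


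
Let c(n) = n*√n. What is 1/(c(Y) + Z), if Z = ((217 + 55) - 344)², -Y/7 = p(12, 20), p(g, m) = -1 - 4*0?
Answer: 5184/26873513 - 7*√7/26873513 ≈ 0.00019221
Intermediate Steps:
p(g, m) = -1 (p(g, m) = -1 + 0 = -1)
Y = 7 (Y = -7*(-1) = 7)
c(n) = n^(3/2)
Z = 5184 (Z = (272 - 344)² = (-72)² = 5184)
1/(c(Y) + Z) = 1/(7^(3/2) + 5184) = 1/(7*√7 + 5184) = 1/(5184 + 7*√7)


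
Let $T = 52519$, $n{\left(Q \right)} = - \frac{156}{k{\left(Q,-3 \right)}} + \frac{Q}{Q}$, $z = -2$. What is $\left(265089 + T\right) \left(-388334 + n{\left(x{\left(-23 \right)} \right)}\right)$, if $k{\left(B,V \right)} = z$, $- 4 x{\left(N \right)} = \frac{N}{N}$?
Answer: $-123312894040$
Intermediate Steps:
$x{\left(N \right)} = - \frac{1}{4}$ ($x{\left(N \right)} = - \frac{N \frac{1}{N}}{4} = \left(- \frac{1}{4}\right) 1 = - \frac{1}{4}$)
$k{\left(B,V \right)} = -2$
$n{\left(Q \right)} = 79$ ($n{\left(Q \right)} = - \frac{156}{-2} + \frac{Q}{Q} = \left(-156\right) \left(- \frac{1}{2}\right) + 1 = 78 + 1 = 79$)
$\left(265089 + T\right) \left(-388334 + n{\left(x{\left(-23 \right)} \right)}\right) = \left(265089 + 52519\right) \left(-388334 + 79\right) = 317608 \left(-388255\right) = -123312894040$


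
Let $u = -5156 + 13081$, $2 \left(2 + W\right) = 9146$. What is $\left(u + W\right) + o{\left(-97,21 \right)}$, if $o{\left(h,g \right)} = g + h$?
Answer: $12420$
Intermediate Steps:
$W = 4571$ ($W = -2 + \frac{1}{2} \cdot 9146 = -2 + 4573 = 4571$)
$u = 7925$
$\left(u + W\right) + o{\left(-97,21 \right)} = \left(7925 + 4571\right) + \left(21 - 97\right) = 12496 - 76 = 12420$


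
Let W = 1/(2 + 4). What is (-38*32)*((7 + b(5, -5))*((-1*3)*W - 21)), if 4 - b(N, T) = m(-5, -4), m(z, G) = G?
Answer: 392160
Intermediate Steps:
b(N, T) = 8 (b(N, T) = 4 - 1*(-4) = 4 + 4 = 8)
W = ⅙ (W = 1/6 = ⅙ ≈ 0.16667)
(-38*32)*((7 + b(5, -5))*((-1*3)*W - 21)) = (-38*32)*((7 + 8)*(-1*3*(⅙) - 21)) = -18240*(-3*⅙ - 21) = -18240*(-½ - 21) = -18240*(-43)/2 = -1216*(-645/2) = 392160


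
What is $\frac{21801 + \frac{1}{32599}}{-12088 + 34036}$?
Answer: $\frac{177672700}{178870713} \approx 0.9933$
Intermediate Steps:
$\frac{21801 + \frac{1}{32599}}{-12088 + 34036} = \frac{21801 + \frac{1}{32599}}{21948} = \frac{710690800}{32599} \cdot \frac{1}{21948} = \frac{177672700}{178870713}$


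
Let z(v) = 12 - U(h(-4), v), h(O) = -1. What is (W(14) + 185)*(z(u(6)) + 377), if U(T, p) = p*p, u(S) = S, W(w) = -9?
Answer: 62128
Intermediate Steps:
U(T, p) = p²
z(v) = 12 - v²
(W(14) + 185)*(z(u(6)) + 377) = (-9 + 185)*((12 - 1*6²) + 377) = 176*((12 - 1*36) + 377) = 176*((12 - 36) + 377) = 176*(-24 + 377) = 176*353 = 62128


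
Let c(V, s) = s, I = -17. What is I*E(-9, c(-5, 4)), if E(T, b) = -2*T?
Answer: -306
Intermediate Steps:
I*E(-9, c(-5, 4)) = -(-34)*(-9) = -17*18 = -306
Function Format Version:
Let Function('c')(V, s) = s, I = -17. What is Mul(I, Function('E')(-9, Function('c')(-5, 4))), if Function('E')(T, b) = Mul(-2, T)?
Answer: -306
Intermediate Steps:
Mul(I, Function('E')(-9, Function('c')(-5, 4))) = Mul(-17, Mul(-2, -9)) = Mul(-17, 18) = -306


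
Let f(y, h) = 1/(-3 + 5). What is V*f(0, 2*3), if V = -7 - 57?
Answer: -32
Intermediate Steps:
V = -64
f(y, h) = ½ (f(y, h) = 1/2 = ½)
V*f(0, 2*3) = -64*½ = -32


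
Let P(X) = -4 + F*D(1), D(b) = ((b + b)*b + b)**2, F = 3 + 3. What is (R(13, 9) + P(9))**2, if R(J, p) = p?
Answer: 3481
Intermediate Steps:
F = 6
D(b) = (b + 2*b**2)**2 (D(b) = ((2*b)*b + b)**2 = (2*b**2 + b)**2 = (b + 2*b**2)**2)
P(X) = 50 (P(X) = -4 + 6*(1**2*(1 + 2*1)**2) = -4 + 6*(1*(1 + 2)**2) = -4 + 6*(1*3**2) = -4 + 6*(1*9) = -4 + 6*9 = -4 + 54 = 50)
(R(13, 9) + P(9))**2 = (9 + 50)**2 = 59**2 = 3481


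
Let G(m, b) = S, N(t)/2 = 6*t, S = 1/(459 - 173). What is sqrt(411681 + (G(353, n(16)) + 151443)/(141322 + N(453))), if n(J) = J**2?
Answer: sqrt(181316595769590128419)/20986394 ≈ 641.63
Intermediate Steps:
S = 1/286 ≈ 0.0034965
N(t) = 12*t (N(t) = 2*(6*t) = 12*t)
G(m, b) = 1/286
sqrt(411681 + (G(353, n(16)) + 151443)/(141322 + N(453))) = sqrt(411681 + (1/286 + 151443)/(141322 + 12*453)) = sqrt(411681 + 43312699/(286*(141322 + 5436))) = sqrt(411681 + (43312699/286)/146758) = sqrt(411681 + (43312699/286)*(1/146758)) = sqrt(411681 + 43312699/41972788) = sqrt(17279442649327/41972788) = sqrt(181316595769590128419)/20986394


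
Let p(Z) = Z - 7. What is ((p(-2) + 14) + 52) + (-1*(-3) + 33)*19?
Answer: 741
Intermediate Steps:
p(Z) = -7 + Z
((p(-2) + 14) + 52) + (-1*(-3) + 33)*19 = (((-7 - 2) + 14) + 52) + (-1*(-3) + 33)*19 = ((-9 + 14) + 52) + (3 + 33)*19 = (5 + 52) + 36*19 = 57 + 684 = 741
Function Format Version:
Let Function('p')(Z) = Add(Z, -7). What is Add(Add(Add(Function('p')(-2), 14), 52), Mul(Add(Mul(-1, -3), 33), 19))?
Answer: 741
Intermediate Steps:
Function('p')(Z) = Add(-7, Z)
Add(Add(Add(Function('p')(-2), 14), 52), Mul(Add(Mul(-1, -3), 33), 19)) = Add(Add(Add(Add(-7, -2), 14), 52), Mul(Add(Mul(-1, -3), 33), 19)) = Add(Add(Add(-9, 14), 52), Mul(Add(3, 33), 19)) = Add(Add(5, 52), Mul(36, 19)) = Add(57, 684) = 741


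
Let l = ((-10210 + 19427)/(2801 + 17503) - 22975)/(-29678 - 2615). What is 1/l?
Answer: 655677072/466475183 ≈ 1.4056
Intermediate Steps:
l = 466475183/655677072 (l = (9217/20304 - 22975)/(-32293) = (9217*(1/20304) - 22975)*(-1/32293) = (9217/20304 - 22975)*(-1/32293) = -466475183/20304*(-1/32293) = 466475183/655677072 ≈ 0.71144)
1/l = 1/(466475183/655677072) = 655677072/466475183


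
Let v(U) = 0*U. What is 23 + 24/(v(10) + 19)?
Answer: 461/19 ≈ 24.263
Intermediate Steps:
v(U) = 0
23 + 24/(v(10) + 19) = 23 + 24/(0 + 19) = 23 + 24/19 = 461/19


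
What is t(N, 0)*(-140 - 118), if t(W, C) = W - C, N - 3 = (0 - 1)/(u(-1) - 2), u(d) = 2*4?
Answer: -731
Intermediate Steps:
u(d) = 8
N = 17/6 (N = 3 + (0 - 1)/(8 - 2) = 3 - 1/6 = 17/6 ≈ 2.8333)
t(N, 0)*(-140 - 118) = (17/6 - 1*0)*(-140 - 118) = (17/6 + 0)*(-258) = (17/6)*(-258) = -731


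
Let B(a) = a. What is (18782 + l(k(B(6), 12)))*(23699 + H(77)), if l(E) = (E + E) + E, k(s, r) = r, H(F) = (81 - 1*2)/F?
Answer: 34341005836/77 ≈ 4.4599e+8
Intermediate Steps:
H(F) = 79/F (H(F) = (81 - 2)/F = 79/F)
l(E) = 3*E (l(E) = 2*E + E = 3*E)
(18782 + l(k(B(6), 12)))*(23699 + H(77)) = (18782 + 3*12)*(23699 + 79/77) = (18782 + 36)*(23699 + 79*(1/77)) = 18818*(23699 + 79/77) = 18818*(1824902/77) = 34341005836/77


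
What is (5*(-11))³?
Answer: -166375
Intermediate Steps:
(5*(-11))³ = (-55)³ = -166375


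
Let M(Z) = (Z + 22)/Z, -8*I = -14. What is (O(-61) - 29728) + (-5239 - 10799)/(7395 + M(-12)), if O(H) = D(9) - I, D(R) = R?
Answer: -5274629207/177460 ≈ -29723.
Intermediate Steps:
I = 7/4 (I = -1/8*(-14) = 7/4 ≈ 1.7500)
M(Z) = (22 + Z)/Z
O(H) = 29/4 (O(H) = 9 - 1*7/4 = 9 - 7/4 = 29/4)
(O(-61) - 29728) + (-5239 - 10799)/(7395 + M(-12)) = (29/4 - 29728) + (-5239 - 10799)/(7395 + (22 - 12)/(-12)) = -118883/4 - 16038/(7395 - 1/12*10) = -118883/4 - 16038/(7395 - 5/6) = -118883/4 - 16038/44365/6 = -118883/4 - 16038*6/44365 = -118883/4 - 96228/44365 = -5274629207/177460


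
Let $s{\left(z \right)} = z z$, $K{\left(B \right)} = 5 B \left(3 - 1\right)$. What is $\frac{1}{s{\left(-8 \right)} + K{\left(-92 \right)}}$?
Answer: $- \frac{1}{856} \approx -0.0011682$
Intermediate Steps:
$K{\left(B \right)} = 10 B$ ($K{\left(B \right)} = 5 B 2 = 10 B$)
$s{\left(z \right)} = z^{2}$
$\frac{1}{s{\left(-8 \right)} + K{\left(-92 \right)}} = \frac{1}{\left(-8\right)^{2} + 10 \left(-92\right)} = \frac{1}{64 - 920} = \frac{1}{-856} = - \frac{1}{856}$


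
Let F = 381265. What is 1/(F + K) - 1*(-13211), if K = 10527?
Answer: 5175964113/391792 ≈ 13211.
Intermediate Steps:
1/(F + K) - 1*(-13211) = 1/(381265 + 10527) - 1*(-13211) = 1/391792 + 13211 = 5175964113/391792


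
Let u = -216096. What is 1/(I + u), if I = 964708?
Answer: 1/748612 ≈ 1.3358e-6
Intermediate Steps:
1/(I + u) = 1/(964708 - 216096) = 1/748612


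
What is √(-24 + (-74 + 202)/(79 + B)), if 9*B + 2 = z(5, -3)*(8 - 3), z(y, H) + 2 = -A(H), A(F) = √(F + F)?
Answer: 2*√6*√((-651 + 5*I*√6)/(699 - 5*I*√6)) ≈ 0.0030529 + 4.7278*I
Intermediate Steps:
A(F) = √2*√F (A(F) = √(2*F) = √2*√F)
z(y, H) = -2 - √2*√H
B = -4/3 - 5*I*√6/9 (B = -2/9 + ((-2 - √2*√(-3))*(8 - 3))/9 = -2/9 + ((-2 - √2*I*√3)*5)/9 = -2/9 + ((-2 - I*√6)*5)/9 = -2/9 + (-10 - 5*I*√6)/9 = -2/9 + (-10/9 - 5*I*√6/9) = -4/3 - 5*I*√6/9 ≈ -1.3333 - 1.3608*I)
√(-24 + (-74 + 202)/(79 + B)) = √(-24 + (-74 + 202)/(79 + (-4/3 - 5*I*√6/9))) = √(-24 + 128/(233/3 - 5*I*√6/9))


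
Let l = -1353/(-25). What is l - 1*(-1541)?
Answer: 39878/25 ≈ 1595.1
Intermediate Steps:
l = 1353/25 (l = -1353*(-1)/25 = -123*(-11/25) = 1353/25 ≈ 54.120)
l - 1*(-1541) = 1353/25 - 1*(-1541) = 1353/25 + 1541 = 39878/25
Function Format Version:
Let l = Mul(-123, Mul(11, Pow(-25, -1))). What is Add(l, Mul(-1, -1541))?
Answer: Rational(39878, 25) ≈ 1595.1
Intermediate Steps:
l = Rational(1353, 25) (l = Mul(-123, Mul(11, Rational(-1, 25))) = Mul(-123, Rational(-11, 25)) = Rational(1353, 25) ≈ 54.120)
Add(l, Mul(-1, -1541)) = Add(Rational(1353, 25), Mul(-1, -1541)) = Add(Rational(1353, 25), 1541) = Rational(39878, 25)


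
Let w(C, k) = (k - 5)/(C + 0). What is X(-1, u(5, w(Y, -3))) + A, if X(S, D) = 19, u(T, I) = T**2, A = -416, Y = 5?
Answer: -397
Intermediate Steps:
w(C, k) = (-5 + k)/C
X(-1, u(5, w(Y, -3))) + A = 19 - 416 = -397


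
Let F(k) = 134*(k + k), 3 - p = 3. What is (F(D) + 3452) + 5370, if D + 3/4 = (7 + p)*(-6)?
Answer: -2635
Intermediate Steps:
p = 0 (p = 3 - 1*3 = 3 - 3 = 0)
D = -171/4 (D = -¾ + (7 + 0)*(-6) = -¾ + 7*(-6) = -¾ - 42 = -171/4 ≈ -42.750)
F(k) = 268*k (F(k) = 134*(2*k) = 268*k)
(F(D) + 3452) + 5370 = (268*(-171/4) + 3452) + 5370 = (-11457 + 3452) + 5370 = -8005 + 5370 = -2635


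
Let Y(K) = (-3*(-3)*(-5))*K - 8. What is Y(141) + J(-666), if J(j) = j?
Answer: -7019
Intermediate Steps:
Y(K) = -8 - 45*K (Y(K) = (9*(-5))*K - 8 = -45*K - 8 = -8 - 45*K)
Y(141) + J(-666) = (-8 - 45*141) - 666 = (-8 - 6345) - 666 = -6353 - 666 = -7019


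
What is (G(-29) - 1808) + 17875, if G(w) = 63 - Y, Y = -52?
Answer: 16182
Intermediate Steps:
G(w) = 115 (G(w) = 63 - 1*(-52) = 63 + 52 = 115)
(G(-29) - 1808) + 17875 = (115 - 1808) + 17875 = -1693 + 17875 = 16182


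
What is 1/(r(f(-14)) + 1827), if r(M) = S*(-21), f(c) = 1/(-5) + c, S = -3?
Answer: 1/1890 ≈ 0.00052910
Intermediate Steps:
f(c) = -⅕ + c
r(M) = 63 (r(M) = -3*(-21) = 63)
1/(r(f(-14)) + 1827) = 1/(63 + 1827) = 1/1890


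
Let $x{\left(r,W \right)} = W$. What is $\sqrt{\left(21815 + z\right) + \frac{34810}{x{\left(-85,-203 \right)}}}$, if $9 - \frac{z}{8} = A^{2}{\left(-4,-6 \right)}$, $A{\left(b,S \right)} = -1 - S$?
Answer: $\frac{\sqrt{886633153}}{203} \approx 146.68$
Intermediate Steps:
$z = -128$ ($z = 72 - 8 \left(-1 - -6\right)^{2} = 72 - 8 \left(-1 + 6\right)^{2} = 72 - 8 \cdot 5^{2} = 72 - 200 = -128$)
$\sqrt{\left(21815 + z\right) + \frac{34810}{x{\left(-85,-203 \right)}}} = \sqrt{\left(21815 - 128\right) + \frac{34810}{-203}} = \sqrt{21687 + 34810 \left(- \frac{1}{203}\right)} = \sqrt{21687 - \frac{34810}{203}} = \sqrt{\frac{4367651}{203}} = \frac{\sqrt{886633153}}{203}$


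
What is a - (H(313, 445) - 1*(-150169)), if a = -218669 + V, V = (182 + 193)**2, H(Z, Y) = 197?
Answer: -228410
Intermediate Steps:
V = 140625 (V = 375**2 = 140625)
a = -78044 (a = -218669 + 140625 = -78044)
a - (H(313, 445) - 1*(-150169)) = -78044 - (197 - 1*(-150169)) = -78044 - (197 + 150169) = -78044 - 1*150366 = -78044 - 150366 = -228410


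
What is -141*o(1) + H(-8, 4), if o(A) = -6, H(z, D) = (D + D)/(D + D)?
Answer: 847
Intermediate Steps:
H(z, D) = 1 (H(z, D) = (2*D)/((2*D)) = (2*D)*(1/(2*D)) = 1)
-141*o(1) + H(-8, 4) = -141*(-6) + 1 = 846 + 1 = 847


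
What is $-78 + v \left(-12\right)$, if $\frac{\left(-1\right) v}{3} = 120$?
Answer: $4242$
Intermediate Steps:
$v = -360$ ($v = \left(-3\right) 120 = -360$)
$-78 + v \left(-12\right) = -78 - -4320 = -78 + 4320 = 4242$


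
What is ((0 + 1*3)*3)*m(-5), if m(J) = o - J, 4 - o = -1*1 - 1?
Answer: 99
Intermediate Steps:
o = 6 (o = 4 - (-1*1 - 1) = 4 - (-1 - 1) = 4 - 1*(-2) = 4 + 2 = 6)
m(J) = 6 - J
((0 + 1*3)*3)*m(-5) = ((0 + 1*3)*3)*(6 - 1*(-5)) = ((0 + 3)*3)*(6 + 5) = (3*3)*11 = 9*11 = 99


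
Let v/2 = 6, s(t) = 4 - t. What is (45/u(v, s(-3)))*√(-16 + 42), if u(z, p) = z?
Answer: 15*√26/4 ≈ 19.121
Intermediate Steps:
v = 12 (v = 2*6 = 12)
(45/u(v, s(-3)))*√(-16 + 42) = (45/12)*√(-16 + 42) = (45*(1/12))*√26 = 15*√26/4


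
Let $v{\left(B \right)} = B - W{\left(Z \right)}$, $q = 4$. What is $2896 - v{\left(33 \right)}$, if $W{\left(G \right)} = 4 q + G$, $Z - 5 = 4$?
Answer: $2888$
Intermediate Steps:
$Z = 9$ ($Z = 5 + 4 = 9$)
$W{\left(G \right)} = 16 + G$ ($W{\left(G \right)} = 4 \cdot 4 + G = 16 + G$)
$v{\left(B \right)} = -25 + B$ ($v{\left(B \right)} = B - \left(16 + 9\right) = B - 25 = -25 + B$)
$2896 - v{\left(33 \right)} = 2896 - \left(-25 + 33\right) = 2896 - 8 = 2888$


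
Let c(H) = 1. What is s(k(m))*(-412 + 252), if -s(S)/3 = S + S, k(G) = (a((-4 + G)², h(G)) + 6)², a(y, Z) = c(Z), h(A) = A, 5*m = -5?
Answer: 47040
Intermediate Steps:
m = -1 (m = (⅕)*(-5) = -1)
a(y, Z) = 1
k(G) = 49 (k(G) = (1 + 6)² = 7² = 49)
s(S) = -6*S (s(S) = -3*(S + S) = -6*S)
s(k(m))*(-412 + 252) = (-6*49)*(-412 + 252) = -294*(-160) = 47040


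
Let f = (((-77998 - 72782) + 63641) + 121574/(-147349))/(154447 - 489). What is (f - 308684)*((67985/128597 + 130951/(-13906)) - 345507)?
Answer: 254516846005193802872615876979/2386346997122504332 ≈ 1.0666e+11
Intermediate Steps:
f = -12839966085/22685557342 (f = ((-150780 + 63641) + 121574*(-1/147349))/153958 = (-87139 - 121574/147349)*(1/153958) = -12839966085/147349*1/153958 = -12839966085/22685557342 ≈ -0.56600)
(f - 308684)*((67985/128597 + 130951/(-13906)) - 345507) = (-12839966085/22685557342 - 308684)*((67985/128597 + 130951/(-13906)) - 345507) = -7002681422524013*((67985*(1/128597) + 130951*(-1/13906)) - 345507)/22685557342 = -7002681422524013*((67985/128597 - 7703/818) - 345507)/22685557342 = -7002681422524013*(-934970961/105192346 - 345507)/22685557342 = -7002681422524013/22685557342*(-36345626860383/105192346) = 254516846005193802872615876979/2386346997122504332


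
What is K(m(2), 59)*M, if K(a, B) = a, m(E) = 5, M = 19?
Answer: 95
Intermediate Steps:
K(m(2), 59)*M = 5*19 = 95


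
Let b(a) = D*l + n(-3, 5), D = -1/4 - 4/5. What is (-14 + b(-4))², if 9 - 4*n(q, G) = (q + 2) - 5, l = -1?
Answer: 2116/25 ≈ 84.640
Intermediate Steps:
n(q, G) = 3 - q/4 (n(q, G) = 9/4 - ((q + 2) - 5)/4 = 9/4 - ((2 + q) - 5)/4 = 9/4 - (-3 + q)/4 = 9/4 + (¾ - q/4) = 3 - q/4)
D = -21/20 (D = -1*¼ - 4*⅕ = -¼ - ⅘ = -21/20 ≈ -1.0500)
b(a) = 24/5 (b(a) = -21/20*(-1) + (3 - ¼*(-3)) = 21/20 + (3 + ¾) = 21/20 + 15/4 = 24/5)
(-14 + b(-4))² = (-14 + 24/5)² = (-46/5)² = 2116/25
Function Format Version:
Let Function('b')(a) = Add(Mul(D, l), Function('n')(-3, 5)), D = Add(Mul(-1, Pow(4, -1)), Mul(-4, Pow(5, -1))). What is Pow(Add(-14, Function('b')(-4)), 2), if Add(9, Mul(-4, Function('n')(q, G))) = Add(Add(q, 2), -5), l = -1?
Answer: Rational(2116, 25) ≈ 84.640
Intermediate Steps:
Function('n')(q, G) = Add(3, Mul(Rational(-1, 4), q)) (Function('n')(q, G) = Add(Rational(9, 4), Mul(Rational(-1, 4), Add(Add(q, 2), -5))) = Add(Rational(9, 4), Mul(Rational(-1, 4), Add(Add(2, q), -5))) = Add(Rational(9, 4), Mul(Rational(-1, 4), Add(-3, q))) = Add(Rational(9, 4), Add(Rational(3, 4), Mul(Rational(-1, 4), q))) = Add(3, Mul(Rational(-1, 4), q)))
D = Rational(-21, 20) (D = Add(Mul(-1, Rational(1, 4)), Mul(-4, Rational(1, 5))) = Add(Rational(-1, 4), Rational(-4, 5)) = Rational(-21, 20) ≈ -1.0500)
Function('b')(a) = Rational(24, 5) (Function('b')(a) = Add(Mul(Rational(-21, 20), -1), Add(3, Mul(Rational(-1, 4), -3))) = Add(Rational(21, 20), Add(3, Rational(3, 4))) = Add(Rational(21, 20), Rational(15, 4)) = Rational(24, 5))
Pow(Add(-14, Function('b')(-4)), 2) = Pow(Add(-14, Rational(24, 5)), 2) = Pow(Rational(-46, 5), 2) = Rational(2116, 25)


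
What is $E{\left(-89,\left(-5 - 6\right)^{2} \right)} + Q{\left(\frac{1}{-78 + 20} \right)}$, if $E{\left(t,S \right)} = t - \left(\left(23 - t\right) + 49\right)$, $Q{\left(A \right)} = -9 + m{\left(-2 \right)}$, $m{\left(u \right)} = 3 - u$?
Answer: $-254$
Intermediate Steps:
$Q{\left(A \right)} = -4$ ($Q{\left(A \right)} = -9 + \left(3 - -2\right) = -9 + \left(3 + 2\right) = -9 + 5 = -4$)
$E{\left(t,S \right)} = -72 + 2 t$ ($E{\left(t,S \right)} = t - \left(72 - t\right) = t + \left(-72 + t\right) = -72 + 2 t$)
$E{\left(-89,\left(-5 - 6\right)^{2} \right)} + Q{\left(\frac{1}{-78 + 20} \right)} = \left(-72 + 2 \left(-89\right)\right) - 4 = \left(-72 - 178\right) - 4 = -250 - 4 = -254$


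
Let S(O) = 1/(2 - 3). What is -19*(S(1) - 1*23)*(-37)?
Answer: -16872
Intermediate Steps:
S(O) = -1 (S(O) = 1/(-1) = -1)
-19*(S(1) - 1*23)*(-37) = -19*(-1 - 1*23)*(-37) = -19*(-1 - 23)*(-37) = -19*(-24)*(-37) = 456*(-37) = -16872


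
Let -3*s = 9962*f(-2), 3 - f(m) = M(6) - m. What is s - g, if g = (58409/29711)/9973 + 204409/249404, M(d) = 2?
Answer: 736013551997317355/221701053898236 ≈ 3319.8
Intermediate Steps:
f(m) = 1 + m (f(m) = 3 - (2 - m) = 3 + (-2 + m) = 1 + m)
g = 60582549141663/73900351299412 (g = (58409*(1/29711))*(1/9973) + 204409*(1/249404) = (58409/29711)*(1/9973) + 204409/249404 = 58409/296307803 + 204409/249404 = 60582549141663/73900351299412 ≈ 0.81979)
s = 9962/3 (s = -9962*(1 - 2)/3 = -9962*(-1)/3 = -1/3*(-9962) = 9962/3 ≈ 3320.7)
s - g = 9962/3 - 1*60582549141663/73900351299412 = 9962/3 - 60582549141663/73900351299412 = 736013551997317355/221701053898236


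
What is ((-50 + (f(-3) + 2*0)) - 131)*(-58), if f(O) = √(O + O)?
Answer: 10498 - 58*I*√6 ≈ 10498.0 - 142.07*I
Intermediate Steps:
f(O) = √2*√O (f(O) = √(2*O) = √2*√O)
((-50 + (f(-3) + 2*0)) - 131)*(-58) = ((-50 + (√2*√(-3) + 2*0)) - 131)*(-58) = ((-50 + (√2*(I*√3) + 0)) - 131)*(-58) = ((-50 + (I*√6 + 0)) - 131)*(-58) = ((-50 + I*√6) - 131)*(-58) = (-181 + I*√6)*(-58) = 10498 - 58*I*√6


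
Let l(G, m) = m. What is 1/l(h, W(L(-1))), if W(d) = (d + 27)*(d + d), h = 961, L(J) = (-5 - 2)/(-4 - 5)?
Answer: 81/3500 ≈ 0.023143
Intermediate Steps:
L(J) = 7/9 (L(J) = -7/(-9) = -7*(-⅑) = 7/9)
W(d) = 2*d*(27 + d) (W(d) = (27 + d)*(2*d) = 2*d*(27 + d))
1/l(h, W(L(-1))) = 1/(2*(7/9)*(27 + 7/9)) = 1/(2*(7/9)*(250/9)) = 1/(3500/81) = 81/3500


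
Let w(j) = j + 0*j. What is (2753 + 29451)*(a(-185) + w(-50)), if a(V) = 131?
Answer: 2608524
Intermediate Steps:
w(j) = j (w(j) = j + 0 = j)
(2753 + 29451)*(a(-185) + w(-50)) = (2753 + 29451)*(131 - 50) = 32204*81 = 2608524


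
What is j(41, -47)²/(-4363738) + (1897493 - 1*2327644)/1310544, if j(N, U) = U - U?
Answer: -430151/1310544 ≈ -0.32822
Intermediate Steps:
j(N, U) = 0
j(41, -47)²/(-4363738) + (1897493 - 1*2327644)/1310544 = 0²/(-4363738) + (1897493 - 1*2327644)/1310544 = 0*(-1/4363738) + (1897493 - 2327644)*(1/1310544) = 0 - 430151*1/1310544 = 0 - 430151/1310544 = -430151/1310544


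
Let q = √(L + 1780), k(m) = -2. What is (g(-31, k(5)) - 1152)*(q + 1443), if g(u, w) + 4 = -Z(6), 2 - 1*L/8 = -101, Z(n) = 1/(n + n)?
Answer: -6672913/4 - 13873*√651/6 ≈ -1.7272e+6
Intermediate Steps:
Z(n) = 1/(2*n)
L = 824 (L = 16 - 8*(-101) = 16 + 808 = 824)
g(u, w) = -49/12 (g(u, w) = -4 - 1/(2*6) = -4 - 1*1/12 = -4 - 1/12 = -49/12)
q = 2*√651 (q = √(824 + 1780) = √2604 = 2*√651 ≈ 51.029)
(g(-31, k(5)) - 1152)*(q + 1443) = (-49/12 - 1152)*(2*√651 + 1443) = -13873*(1443 + 2*√651)/12 = -6672913/4 - 13873*√651/6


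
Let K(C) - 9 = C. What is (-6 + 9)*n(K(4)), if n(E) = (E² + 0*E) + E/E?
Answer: 510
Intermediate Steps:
K(C) = 9 + C
n(E) = 1 + E² (n(E) = (E² + 0) + 1 = E² + 1 = 1 + E²)
(-6 + 9)*n(K(4)) = (-6 + 9)*(1 + (9 + 4)²) = 3*(1 + 13²) = 3*(1 + 169) = 3*170 = 510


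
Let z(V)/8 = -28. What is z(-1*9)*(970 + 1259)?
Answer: -499296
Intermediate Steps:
z(V) = -224 (z(V) = 8*(-28) = -224)
z(-1*9)*(970 + 1259) = -224*(970 + 1259) = -224*2229 = -499296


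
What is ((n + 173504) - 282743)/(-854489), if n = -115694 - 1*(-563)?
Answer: 224370/854489 ≈ 0.26258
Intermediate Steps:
n = -115131 (n = -115694 + 563 = -115131)
((n + 173504) - 282743)/(-854489) = ((-115131 + 173504) - 282743)/(-854489) = (58373 - 282743)*(-1/854489) = -224370*(-1/854489) = 224370/854489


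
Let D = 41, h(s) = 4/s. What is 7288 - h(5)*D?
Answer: 36276/5 ≈ 7255.2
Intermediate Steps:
7288 - h(5)*D = 7288 - 4/5*41 = 7288 - 4*(⅕)*41 = 7288 - 4*41/5 = 7288 - 1*164/5 = 7288 - 164/5 = 36276/5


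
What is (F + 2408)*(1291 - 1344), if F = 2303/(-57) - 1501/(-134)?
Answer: -962970727/7638 ≈ -1.2608e+5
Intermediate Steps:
F = -223045/7638 (F = 2303*(-1/57) - 1501*(-1/134) = -2303/57 + 1501/134 = -223045/7638 ≈ -29.202)
(F + 2408)*(1291 - 1344) = (-223045/7638 + 2408)*(1291 - 1344) = (18169259/7638)*(-53) = -962970727/7638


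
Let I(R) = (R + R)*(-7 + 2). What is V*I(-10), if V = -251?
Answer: -25100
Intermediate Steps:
I(R) = -10*R (I(R) = (2*R)*(-5) = -10*R)
V*I(-10) = -(-2510)*(-10) = -251*100 = -25100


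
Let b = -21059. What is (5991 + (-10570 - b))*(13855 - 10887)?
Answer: 48912640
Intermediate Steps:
(5991 + (-10570 - b))*(13855 - 10887) = (5991 + (-10570 - 1*(-21059)))*(13855 - 10887) = (5991 + (-10570 + 21059))*2968 = (5991 + 10489)*2968 = 16480*2968 = 48912640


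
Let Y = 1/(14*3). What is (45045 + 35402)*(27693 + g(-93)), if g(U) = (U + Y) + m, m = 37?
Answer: 93379257485/42 ≈ 2.2233e+9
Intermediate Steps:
Y = 1/42 ≈ 0.023810
g(U) = 1555/42 + U (g(U) = (U + 1/42) + 37 = (1/42 + U) + 37 = 1555/42 + U)
(45045 + 35402)*(27693 + g(-93)) = (45045 + 35402)*(27693 + (1555/42 - 93)) = 80447*(27693 - 2351/42) = 80447*(1160755/42) = 93379257485/42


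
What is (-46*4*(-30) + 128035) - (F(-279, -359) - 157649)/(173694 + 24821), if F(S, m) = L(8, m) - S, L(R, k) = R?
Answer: 26512828187/198515 ≈ 1.3356e+5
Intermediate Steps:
F(S, m) = 8 - S
(-46*4*(-30) + 128035) - (F(-279, -359) - 157649)/(173694 + 24821) = (-46*4*(-30) + 128035) - ((8 - 1*(-279)) - 157649)/(173694 + 24821) = (-184*(-30) + 128035) - ((8 + 279) - 157649)/198515 = (5520 + 128035) - (287 - 157649)/198515 = 133555 - (-157362)/198515 = 133555 - 1*(-157362/198515) = 133555 + 157362/198515 = 26512828187/198515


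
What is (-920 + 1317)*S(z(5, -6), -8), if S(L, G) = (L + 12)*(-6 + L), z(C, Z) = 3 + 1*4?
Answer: 7543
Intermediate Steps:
z(C, Z) = 7 (z(C, Z) = 3 + 4 = 7)
S(L, G) = (-6 + L)*(12 + L) (S(L, G) = (12 + L)*(-6 + L) = (-6 + L)*(12 + L))
(-920 + 1317)*S(z(5, -6), -8) = (-920 + 1317)*(-72 + 7² + 6*7) = 397*(-72 + 49 + 42) = 397*19 = 7543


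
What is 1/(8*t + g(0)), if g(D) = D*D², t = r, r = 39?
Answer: 1/312 ≈ 0.0032051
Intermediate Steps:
t = 39
g(D) = D³
1/(8*t + g(0)) = 1/(8*39 + 0³) = 1/(312 + 0) = 1/312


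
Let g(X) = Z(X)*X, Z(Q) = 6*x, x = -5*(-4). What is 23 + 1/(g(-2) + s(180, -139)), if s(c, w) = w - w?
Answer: 5519/240 ≈ 22.996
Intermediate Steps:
x = 20
Z(Q) = 120 (Z(Q) = 6*20 = 120)
g(X) = 120*X
s(c, w) = 0
23 + 1/(g(-2) + s(180, -139)) = 23 + 1/(120*(-2) + 0) = 23 + 1/(-240 + 0) = 23 + 1/(-240) = 23 - 1/240 = 5519/240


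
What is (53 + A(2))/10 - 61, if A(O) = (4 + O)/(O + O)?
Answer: -1111/20 ≈ -55.550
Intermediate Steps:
A(O) = (4 + O)/(2*O) (A(O) = (4 + O)/((2*O)) = (4 + O)*(1/(2*O)) = (4 + O)/(2*O))
(53 + A(2))/10 - 61 = (53 + (1/2)*(4 + 2)/2)/10 - 61 = (53 + (1/2)*(1/2)*6)*(1/10) - 61 = (53 + 3/2)*(1/10) - 61 = (109/2)*(1/10) - 61 = 109/20 - 61 = -1111/20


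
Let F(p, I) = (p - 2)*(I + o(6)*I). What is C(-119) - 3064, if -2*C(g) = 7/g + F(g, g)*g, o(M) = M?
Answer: 101900032/17 ≈ 5.9941e+6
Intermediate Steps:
F(p, I) = 7*I*(-2 + p) (F(p, I) = (p - 2)*(I + 6*I) = (-2 + p)*(7*I) = 7*I*(-2 + p))
C(g) = -7/(2*g) - 7*g²*(-2 + g)/2 (C(g) = -(7/g + (7*g*(-2 + g))*g)/2 = -(7/g + 7*g²*(-2 + g))/2 = -7/(2*g) - 7*g²*(-2 + g)/2)
C(-119) - 3064 = (7/2)*(-1 + (-119)³*(2 - 1*(-119)))/(-119) - 3064 = (7/2)*(-1/119)*(-1 - 1685159*(2 + 119)) - 3064 = (7/2)*(-1/119)*(-1 - 1685159*121) - 3064 = (7/2)*(-1/119)*(-1 - 203904239) - 3064 = (7/2)*(-1/119)*(-203904240) - 3064 = 101952120/17 - 3064 = 101900032/17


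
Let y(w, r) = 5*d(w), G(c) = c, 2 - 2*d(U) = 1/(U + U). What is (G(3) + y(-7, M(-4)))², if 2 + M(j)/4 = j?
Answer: 52441/784 ≈ 66.889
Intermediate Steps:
M(j) = -8 + 4*j
d(U) = 1 - 1/(4*U) (d(U) = 1 - 1/(2*(U + U)) = 1 - 1/(2*U)/2 = 1 - 1/(4*U))
y(w, r) = 5*(-¼ + w)/w (y(w, r) = 5*((-¼ + w)/w) = 5*(-¼ + w)/w)
(G(3) + y(-7, M(-4)))² = (3 + (5 - 5/4/(-7)))² = (3 + (5 - 5/4*(-⅐)))² = (3 + (5 + 5/28))² = (3 + 145/28)² = (229/28)² = 52441/784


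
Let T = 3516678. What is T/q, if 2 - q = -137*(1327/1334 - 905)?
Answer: -4691248452/165211523 ≈ -28.395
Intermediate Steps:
q = -165211523/1334 (q = 2 - (-137)*(1327/1334 - 905) = 2 - (-137)*(-1205943)/1334 = 2 - 1*165214191/1334 = 2 - 165214191/1334 = -165211523/1334 ≈ -1.2385e+5)
T/q = 3516678/(-165211523/1334) = 3516678*(-1334/165211523) = -4691248452/165211523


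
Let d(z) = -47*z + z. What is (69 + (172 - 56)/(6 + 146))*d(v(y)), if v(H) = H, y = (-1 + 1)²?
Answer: 0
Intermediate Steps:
y = 0 (y = 0² = 0)
d(z) = -46*z
(69 + (172 - 56)/(6 + 146))*d(v(y)) = (69 + (172 - 56)/(6 + 146))*(-46*0) = (69 + 116/152)*0 = (69 + 116*(1/152))*0 = (69 + 29/38)*0 = (2651/38)*0 = 0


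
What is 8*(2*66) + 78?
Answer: 1134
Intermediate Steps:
8*(2*66) + 78 = 8*132 + 78 = 1056 + 78 = 1134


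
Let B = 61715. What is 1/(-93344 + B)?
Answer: -1/31629 ≈ -3.1617e-5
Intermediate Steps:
1/(-93344 + B) = 1/(-93344 + 61715) = 1/(-31629) = -1/31629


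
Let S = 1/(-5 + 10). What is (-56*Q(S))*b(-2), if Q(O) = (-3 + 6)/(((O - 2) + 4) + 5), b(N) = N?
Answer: 140/3 ≈ 46.667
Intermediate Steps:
S = ⅕ (S = 1/5 = ⅕ ≈ 0.20000)
Q(O) = 3/(7 + O) (Q(O) = 3/(((-2 + O) + 4) + 5) = 3/((2 + O) + 5) = 3/(7 + O))
(-56*Q(S))*b(-2) = -168/(7 + ⅕)*(-2) = -168/36/5*(-2) = -168*5/36*(-2) = -56*5/12*(-2) = -70/3*(-2) = 140/3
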